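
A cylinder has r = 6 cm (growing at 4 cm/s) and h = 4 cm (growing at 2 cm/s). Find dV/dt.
264π cm³/s

V = πr²h
dV/dt = 2πrh·dr/dt + πr²·dh/dt
= 2π(6)(4)(4) + π(6)²(2)
= 264π cm³/s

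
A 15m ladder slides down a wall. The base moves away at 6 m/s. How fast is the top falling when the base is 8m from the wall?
48√161/161 ≈ 3.783 m/s

x² + y² = 15²
2x·dx/dt + 2y·dy/dt = 0
dy/dt = -x/y · dx/dt = -8/√161 · 6 = -48√161/161 m/s
The top is descending at 48√161/161 ≈ 3.783 m/s.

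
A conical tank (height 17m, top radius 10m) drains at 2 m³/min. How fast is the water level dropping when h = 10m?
289/(5000π) ≈ 0.0184 m/min

r/h = 10/17, so r = (10/17)h
V = (1/3)πr²h = (1/3)π((10/17)h)²h = (100/867)πh³
dV/dh = (100/289)πh²
dh/dt = (dV/dt)/(dV/dh) = -2/((100/289)π·10²) = -289/(5000π) m/min
The level is dropping at 289/(5000π) ≈ 0.0184 m/min.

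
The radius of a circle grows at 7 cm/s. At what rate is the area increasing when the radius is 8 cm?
112π cm²/s

A = πr²
dA/dt = 2πr · dr/dt = 2π(8)(7) = 112π cm²/s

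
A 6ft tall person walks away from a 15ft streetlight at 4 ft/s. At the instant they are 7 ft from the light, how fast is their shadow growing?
8/3 ft/s

By similar triangles: 15/(x+s) = 6/s
Solving: s = 6x/9
ds/dt = 6/9 · dx/dt = 2/3 · 4 = 8/3 ft/s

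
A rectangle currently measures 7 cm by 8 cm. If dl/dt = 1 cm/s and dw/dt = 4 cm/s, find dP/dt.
10 cm/s

P = 2(l + w)
dP/dt = 2(dl/dt + dw/dt) = 2(1 + 4) = 10 cm/s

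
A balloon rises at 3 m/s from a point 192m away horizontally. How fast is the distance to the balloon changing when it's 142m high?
213√14257/14257 ≈ 1.784 m/s

z² = 192² + y²
z = √(192² + 142²) = 2√14257
dz/dt = y/z · dy/dt = 142/(2√14257) · 3 = 213√14257/14257 ≈ 1.784 m/s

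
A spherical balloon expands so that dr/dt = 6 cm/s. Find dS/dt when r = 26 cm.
1248π cm²/s

S = 4πr²
dS/dt = dS/dr · dr/dt = 8πr · 6
At r = 26: dS/dt = 1248π cm²/s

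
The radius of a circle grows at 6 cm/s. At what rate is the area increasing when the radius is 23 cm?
276π cm²/s

A = πr²
dA/dt = 2πr · dr/dt = 2π(23)(6) = 276π cm²/s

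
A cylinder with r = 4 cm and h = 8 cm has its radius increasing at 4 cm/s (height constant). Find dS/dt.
128π cm²/s

S = 2πrh + 2πr² (lateral + bases)
dS/dt = (2πh + 4πr)·dr/dt = (2π·8 + 4π·4)·4
= 128π cm²/s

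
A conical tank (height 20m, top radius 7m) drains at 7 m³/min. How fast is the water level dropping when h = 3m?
400/(63π) ≈ 2.021 m/min

r/h = 7/20, so r = (7/20)h
V = (1/3)πr²h = (1/3)π((7/20)h)²h = (49/1200)πh³
dV/dh = (49/400)πh²
dh/dt = (dV/dt)/(dV/dh) = -7/((49/400)π·3²) = -400/(63π) m/min
The level is dropping at 400/(63π) ≈ 2.021 m/min.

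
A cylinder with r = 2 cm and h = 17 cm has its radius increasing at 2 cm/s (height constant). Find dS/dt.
84π cm²/s

S = 2πrh + 2πr² (lateral + bases)
dS/dt = (2πh + 4πr)·dr/dt = (2π·17 + 4π·2)·2
= 84π cm²/s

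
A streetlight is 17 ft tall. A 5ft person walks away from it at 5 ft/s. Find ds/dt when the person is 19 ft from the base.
25/12 ft/s

By similar triangles: 17/(x+s) = 5/s
Solving: s = 5x/12
ds/dt = 5/12 · dx/dt = 5/12 · 5 = 25/12 ft/s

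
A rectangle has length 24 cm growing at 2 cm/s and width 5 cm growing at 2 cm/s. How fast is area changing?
58 cm²/s

A = lw
dA/dt = w·dl/dt + l·dw/dt = 5·2 + 24·2 = 58 cm²/s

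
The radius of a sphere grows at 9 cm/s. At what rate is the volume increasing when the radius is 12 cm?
5184π cm³/s

V = (4/3)πr³
dV/dt = dV/dr · dr/dt = 4πr² · 9
At r = 12: dV/dt = 5184π cm³/s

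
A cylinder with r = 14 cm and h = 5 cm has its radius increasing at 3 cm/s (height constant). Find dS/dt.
198π cm²/s

S = 2πrh + 2πr² (lateral + bases)
dS/dt = (2πh + 4πr)·dr/dt = (2π·5 + 4π·14)·3
= 198π cm²/s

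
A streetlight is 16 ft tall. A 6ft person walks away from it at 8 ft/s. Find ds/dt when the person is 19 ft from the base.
24/5 ft/s

By similar triangles: 16/(x+s) = 6/s
Solving: s = 6x/10
ds/dt = 6/10 · dx/dt = 3/5 · 8 = 24/5 ft/s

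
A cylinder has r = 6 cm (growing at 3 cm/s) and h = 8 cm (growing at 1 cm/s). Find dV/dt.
324π cm³/s

V = πr²h
dV/dt = 2πrh·dr/dt + πr²·dh/dt
= 2π(6)(8)(3) + π(6)²(1)
= 324π cm³/s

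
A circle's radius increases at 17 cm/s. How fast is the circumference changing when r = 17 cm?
34π cm/s

C = 2πr
dC/dt = 2π · dr/dt = 2π · 17 = 34π cm/s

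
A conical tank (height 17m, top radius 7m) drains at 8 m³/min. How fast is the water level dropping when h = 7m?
2312/(2401π) ≈ 0.3065 m/min

r/h = 7/17, so r = (7/17)h
V = (1/3)πr²h = (1/3)π((7/17)h)²h = (49/867)πh³
dV/dh = (49/289)πh²
dh/dt = (dV/dt)/(dV/dh) = -8/((49/289)π·7²) = -2312/(2401π) m/min
The level is dropping at 2312/(2401π) ≈ 0.3065 m/min.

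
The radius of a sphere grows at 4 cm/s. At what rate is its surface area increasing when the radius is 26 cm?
832π cm²/s

S = 4πr²
dS/dt = dS/dr · dr/dt = 8πr · 4
At r = 26: dS/dt = 832π cm²/s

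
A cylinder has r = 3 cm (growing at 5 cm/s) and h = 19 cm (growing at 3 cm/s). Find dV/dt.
597π cm³/s

V = πr²h
dV/dt = 2πrh·dr/dt + πr²·dh/dt
= 2π(3)(19)(5) + π(3)²(3)
= 597π cm³/s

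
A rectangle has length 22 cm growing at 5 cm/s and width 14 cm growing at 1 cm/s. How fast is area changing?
92 cm²/s

A = lw
dA/dt = w·dl/dt + l·dw/dt = 14·5 + 22·1 = 92 cm²/s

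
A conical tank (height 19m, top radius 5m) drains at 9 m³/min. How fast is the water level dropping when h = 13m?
3249/(4225π) ≈ 0.2448 m/min

r/h = 5/19, so r = (5/19)h
V = (1/3)πr²h = (1/3)π((5/19)h)²h = (25/1083)πh³
dV/dh = (25/361)πh²
dh/dt = (dV/dt)/(dV/dh) = -9/((25/361)π·13²) = -3249/(4225π) m/min
The level is dropping at 3249/(4225π) ≈ 0.2448 m/min.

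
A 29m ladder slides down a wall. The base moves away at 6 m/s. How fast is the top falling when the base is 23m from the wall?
23√78/26 ≈ 7.813 m/s

x² + y² = 29²
2x·dx/dt + 2y·dy/dt = 0
dy/dt = -x/y · dx/dt = -23/(2√78) · 6 = -23√78/26 m/s
The top is descending at 23√78/26 ≈ 7.813 m/s.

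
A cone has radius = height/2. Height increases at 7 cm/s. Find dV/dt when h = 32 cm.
1792π cm³/s

V = (1/3)π(h/2)²h = πh³/12
dV/dt = πh²/4 · 7
At h = 32: dV/dt = 1792π cm³/s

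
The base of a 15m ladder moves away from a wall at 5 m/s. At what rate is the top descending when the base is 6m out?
10√21/21 ≈ 2.182 m/s

x² + y² = 15²
2x·dx/dt + 2y·dy/dt = 0
dy/dt = -x/y · dx/dt = -6/(3√21) · 5 = -10√21/21 m/s
The top is descending at 10√21/21 ≈ 2.182 m/s.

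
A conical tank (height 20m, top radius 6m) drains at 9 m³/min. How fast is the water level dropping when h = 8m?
25/(16π) ≈ 0.4974 m/min

r/h = 6/20, so r = (3/10)h
V = (1/3)πr²h = (1/3)π((3/10)h)²h = (3/100)πh³
dV/dh = (9/100)πh²
dh/dt = (dV/dt)/(dV/dh) = -9/((9/100)π·8²) = -25/(16π) m/min
The level is dropping at 25/(16π) ≈ 0.4974 m/min.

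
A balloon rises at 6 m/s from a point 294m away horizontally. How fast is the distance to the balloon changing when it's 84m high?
12√53/53 ≈ 1.648 m/s

z² = 294² + y²
z = √(294² + 84²) = 42√53
dz/dt = y/z · dy/dt = 84/(42√53) · 6 = 12√53/53 ≈ 1.648 m/s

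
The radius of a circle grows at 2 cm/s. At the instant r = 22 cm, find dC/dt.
4π cm/s

C = 2πr
dC/dt = 2π · dr/dt = 2π · 2 = 4π cm/s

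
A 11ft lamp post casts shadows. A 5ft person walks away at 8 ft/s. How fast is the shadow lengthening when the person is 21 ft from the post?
20/3 ft/s

By similar triangles: 11/(x+s) = 5/s
Solving: s = 5x/6
ds/dt = 5/6 · dx/dt = 5/6 · 8 = 20/3 ft/s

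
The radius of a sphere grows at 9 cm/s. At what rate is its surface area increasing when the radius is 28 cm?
2016π cm²/s

S = 4πr²
dS/dt = dS/dr · dr/dt = 8πr · 9
At r = 28: dS/dt = 2016π cm²/s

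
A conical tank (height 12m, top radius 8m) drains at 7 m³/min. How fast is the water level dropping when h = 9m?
7/(36π) ≈ 0.06189 m/min

r/h = 8/12, so r = (2/3)h
V = (1/3)πr²h = (1/3)π((2/3)h)²h = (4/27)πh³
dV/dh = (4/9)πh²
dh/dt = (dV/dt)/(dV/dh) = -7/((4/9)π·9²) = -7/(36π) m/min
The level is dropping at 7/(36π) ≈ 0.06189 m/min.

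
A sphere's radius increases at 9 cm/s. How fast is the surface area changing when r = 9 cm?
648π cm²/s

S = 4πr²
dS/dt = dS/dr · dr/dt = 8πr · 9
At r = 9: dS/dt = 648π cm²/s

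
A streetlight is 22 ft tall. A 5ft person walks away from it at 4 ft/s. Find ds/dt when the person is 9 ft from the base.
20/17 ft/s

By similar triangles: 22/(x+s) = 5/s
Solving: s = 5x/17
ds/dt = 5/17 · dx/dt = 5/17 · 4 = 20/17 ft/s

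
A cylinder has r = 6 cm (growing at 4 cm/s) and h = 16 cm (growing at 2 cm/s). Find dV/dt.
840π cm³/s

V = πr²h
dV/dt = 2πrh·dr/dt + πr²·dh/dt
= 2π(6)(16)(4) + π(6)²(2)
= 840π cm³/s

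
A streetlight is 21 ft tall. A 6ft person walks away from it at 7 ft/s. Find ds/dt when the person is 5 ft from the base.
14/5 ft/s

By similar triangles: 21/(x+s) = 6/s
Solving: s = 6x/15
ds/dt = 6/15 · dx/dt = 2/5 · 7 = 14/5 ft/s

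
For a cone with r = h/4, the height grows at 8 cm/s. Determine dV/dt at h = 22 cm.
242π cm³/s

V = (1/3)π(h/4)²h = πh³/48
dV/dt = πh²/16 · 8
At h = 22: dV/dt = 242π cm³/s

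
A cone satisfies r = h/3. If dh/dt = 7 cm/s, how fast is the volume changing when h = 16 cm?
1792π/9 cm³/s

V = (1/3)π(h/3)²h = πh³/27
dV/dt = πh²/9 · 7
At h = 16: dV/dt = 1792π/9 cm³/s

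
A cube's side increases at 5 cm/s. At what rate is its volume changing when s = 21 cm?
6615 cm³/s

V = s³
dV/dt = 3s² · ds/dt = 3·21²·5 = 6615 cm³/s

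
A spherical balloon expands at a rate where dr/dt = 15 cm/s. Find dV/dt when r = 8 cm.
3840π cm³/s

V = (4/3)πr³
dV/dt = dV/dr · dr/dt = 4πr² · 15
At r = 8: dV/dt = 3840π cm³/s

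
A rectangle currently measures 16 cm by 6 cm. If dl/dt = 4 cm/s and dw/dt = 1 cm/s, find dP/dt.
10 cm/s

P = 2(l + w)
dP/dt = 2(dl/dt + dw/dt) = 2(4 + 1) = 10 cm/s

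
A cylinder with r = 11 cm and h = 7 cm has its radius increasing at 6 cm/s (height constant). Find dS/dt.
348π cm²/s

S = 2πrh + 2πr² (lateral + bases)
dS/dt = (2πh + 4πr)·dr/dt = (2π·7 + 4π·11)·6
= 348π cm²/s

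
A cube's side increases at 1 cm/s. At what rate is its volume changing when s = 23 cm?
1587 cm³/s

V = s³
dV/dt = 3s² · ds/dt = 3·23²·1 = 1587 cm³/s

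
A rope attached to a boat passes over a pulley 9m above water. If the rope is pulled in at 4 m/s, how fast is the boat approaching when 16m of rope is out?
64√7/35 ≈ 4.838 m/s

rope² = x² + 9²
x = √(16² - 9²) = 5√7
dx/dt = (rope/x) · d(rope)/dt = (16/(5√7)) · (-4) = -64√7/35 m/s
The boat approaches at 64√7/35 ≈ 4.838 m/s.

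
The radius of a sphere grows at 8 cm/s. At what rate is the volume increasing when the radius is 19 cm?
11552π cm³/s

V = (4/3)πr³
dV/dt = dV/dr · dr/dt = 4πr² · 8
At r = 19: dV/dt = 11552π cm³/s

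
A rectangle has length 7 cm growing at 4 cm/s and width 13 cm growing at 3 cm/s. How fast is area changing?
73 cm²/s

A = lw
dA/dt = w·dl/dt + l·dw/dt = 13·4 + 7·3 = 73 cm²/s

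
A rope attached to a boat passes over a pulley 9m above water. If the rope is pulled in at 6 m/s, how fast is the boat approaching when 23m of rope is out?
69√7/28 ≈ 6.52 m/s

rope² = x² + 9²
x = √(23² - 9²) = 8√7
dx/dt = (rope/x) · d(rope)/dt = (23/(8√7)) · (-6) = -69√7/28 m/s
The boat approaches at 69√7/28 ≈ 6.52 m/s.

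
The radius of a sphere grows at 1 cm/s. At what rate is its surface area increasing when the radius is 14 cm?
112π cm²/s

S = 4πr²
dS/dt = dS/dr · dr/dt = 8πr · 1
At r = 14: dS/dt = 112π cm²/s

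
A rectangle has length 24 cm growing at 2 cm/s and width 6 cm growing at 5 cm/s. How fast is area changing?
132 cm²/s

A = lw
dA/dt = w·dl/dt + l·dw/dt = 6·2 + 24·5 = 132 cm²/s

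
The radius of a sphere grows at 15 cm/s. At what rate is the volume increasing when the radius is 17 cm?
17340π cm³/s

V = (4/3)πr³
dV/dt = dV/dr · dr/dt = 4πr² · 15
At r = 17: dV/dt = 17340π cm³/s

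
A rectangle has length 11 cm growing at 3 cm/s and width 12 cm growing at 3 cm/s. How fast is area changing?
69 cm²/s

A = lw
dA/dt = w·dl/dt + l·dw/dt = 12·3 + 11·3 = 69 cm²/s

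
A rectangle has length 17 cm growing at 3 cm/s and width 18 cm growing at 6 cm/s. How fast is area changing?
156 cm²/s

A = lw
dA/dt = w·dl/dt + l·dw/dt = 18·3 + 17·6 = 156 cm²/s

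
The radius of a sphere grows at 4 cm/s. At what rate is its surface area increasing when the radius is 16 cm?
512π cm²/s

S = 4πr²
dS/dt = dS/dr · dr/dt = 8πr · 4
At r = 16: dS/dt = 512π cm²/s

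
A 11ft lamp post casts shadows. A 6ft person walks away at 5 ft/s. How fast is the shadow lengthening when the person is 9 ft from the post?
6 ft/s

By similar triangles: 11/(x+s) = 6/s
Solving: s = 6x/5
ds/dt = 6/5 · dx/dt = 6/5 · 5 = 6 ft/s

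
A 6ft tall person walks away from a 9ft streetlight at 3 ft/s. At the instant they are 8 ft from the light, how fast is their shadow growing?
6 ft/s

By similar triangles: 9/(x+s) = 6/s
Solving: s = 6x/3
ds/dt = 6/3 · dx/dt = 2 · 3 = 6 ft/s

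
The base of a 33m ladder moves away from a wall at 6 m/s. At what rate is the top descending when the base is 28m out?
168√305/305 ≈ 9.62 m/s

x² + y² = 33²
2x·dx/dt + 2y·dy/dt = 0
dy/dt = -x/y · dx/dt = -28/√305 · 6 = -168√305/305 m/s
The top is descending at 168√305/305 ≈ 9.62 m/s.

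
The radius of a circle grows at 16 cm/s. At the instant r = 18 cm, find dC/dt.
32π cm/s

C = 2πr
dC/dt = 2π · dr/dt = 2π · 16 = 32π cm/s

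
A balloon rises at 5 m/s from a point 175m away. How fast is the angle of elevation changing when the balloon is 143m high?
0.017132 rad/s

tan(θ) = y/175
sec²(θ) · dθ/dt = (1/175) · dy/dt
dθ/dt = cos²(θ)/175 · 5 = 175/(175² + 143²) · 5
dθ/dt = 0.017132 rad/s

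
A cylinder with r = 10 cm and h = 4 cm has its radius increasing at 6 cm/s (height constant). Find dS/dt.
288π cm²/s

S = 2πrh + 2πr² (lateral + bases)
dS/dt = (2πh + 4πr)·dr/dt = (2π·4 + 4π·10)·6
= 288π cm²/s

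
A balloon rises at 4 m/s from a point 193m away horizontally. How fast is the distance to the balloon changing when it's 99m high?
198√1882/4705 ≈ 1.826 m/s

z² = 193² + y²
z = √(193² + 99²) = 5√1882
dz/dt = y/z · dy/dt = 99/(5√1882) · 4 = 198√1882/4705 ≈ 1.826 m/s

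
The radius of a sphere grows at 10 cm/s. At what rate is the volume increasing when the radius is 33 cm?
43560π cm³/s

V = (4/3)πr³
dV/dt = dV/dr · dr/dt = 4πr² · 10
At r = 33: dV/dt = 43560π cm³/s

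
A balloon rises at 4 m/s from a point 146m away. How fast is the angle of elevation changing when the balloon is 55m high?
0.023992 rad/s

tan(θ) = y/146
sec²(θ) · dθ/dt = (1/146) · dy/dt
dθ/dt = cos²(θ)/146 · 4 = 146/(146² + 55²) · 4
dθ/dt = 0.023992 rad/s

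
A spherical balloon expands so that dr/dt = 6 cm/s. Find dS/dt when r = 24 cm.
1152π cm²/s

S = 4πr²
dS/dt = dS/dr · dr/dt = 8πr · 6
At r = 24: dS/dt = 1152π cm²/s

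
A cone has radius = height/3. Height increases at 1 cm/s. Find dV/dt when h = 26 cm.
676π/9 cm³/s

V = (1/3)π(h/3)²h = πh³/27
dV/dt = πh²/9 · 1
At h = 26: dV/dt = 676π/9 cm³/s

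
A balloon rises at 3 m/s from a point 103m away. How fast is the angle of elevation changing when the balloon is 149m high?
0.009418 rad/s

tan(θ) = y/103
sec²(θ) · dθ/dt = (1/103) · dy/dt
dθ/dt = cos²(θ)/103 · 3 = 103/(103² + 149²) · 3
dθ/dt = 0.009418 rad/s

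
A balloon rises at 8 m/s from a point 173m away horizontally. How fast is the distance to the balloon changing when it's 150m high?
1200√52429/52429 ≈ 5.241 m/s

z² = 173² + y²
z = √(173² + 150²) = √52429
dz/dt = y/z · dy/dt = 150/√52429 · 8 = 1200√52429/52429 ≈ 5.241 m/s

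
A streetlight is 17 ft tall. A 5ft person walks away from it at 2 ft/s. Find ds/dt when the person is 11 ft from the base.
5/6 ft/s

By similar triangles: 17/(x+s) = 5/s
Solving: s = 5x/12
ds/dt = 5/12 · dx/dt = 5/12 · 2 = 5/6 ft/s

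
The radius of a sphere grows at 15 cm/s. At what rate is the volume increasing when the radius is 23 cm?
31740π cm³/s

V = (4/3)πr³
dV/dt = dV/dr · dr/dt = 4πr² · 15
At r = 23: dV/dt = 31740π cm³/s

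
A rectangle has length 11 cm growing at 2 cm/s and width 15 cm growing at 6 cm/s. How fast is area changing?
96 cm²/s

A = lw
dA/dt = w·dl/dt + l·dw/dt = 15·2 + 11·6 = 96 cm²/s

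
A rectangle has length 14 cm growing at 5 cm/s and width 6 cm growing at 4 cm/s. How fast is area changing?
86 cm²/s

A = lw
dA/dt = w·dl/dt + l·dw/dt = 6·5 + 14·4 = 86 cm²/s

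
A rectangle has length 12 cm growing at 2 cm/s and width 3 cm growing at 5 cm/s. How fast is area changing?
66 cm²/s

A = lw
dA/dt = w·dl/dt + l·dw/dt = 3·2 + 12·5 = 66 cm²/s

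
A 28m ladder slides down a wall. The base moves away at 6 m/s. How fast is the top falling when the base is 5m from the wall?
10√759/253 ≈ 1.089 m/s

x² + y² = 28²
2x·dx/dt + 2y·dy/dt = 0
dy/dt = -x/y · dx/dt = -5/√759 · 6 = -10√759/253 m/s
The top is descending at 10√759/253 ≈ 1.089 m/s.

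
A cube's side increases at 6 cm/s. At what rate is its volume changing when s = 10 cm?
1800 cm³/s

V = s³
dV/dt = 3s² · ds/dt = 3·10²·6 = 1800 cm³/s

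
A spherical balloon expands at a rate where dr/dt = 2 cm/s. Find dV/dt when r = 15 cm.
1800π cm³/s

V = (4/3)πr³
dV/dt = dV/dr · dr/dt = 4πr² · 2
At r = 15: dV/dt = 1800π cm³/s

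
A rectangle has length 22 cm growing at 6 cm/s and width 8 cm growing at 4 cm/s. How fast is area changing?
136 cm²/s

A = lw
dA/dt = w·dl/dt + l·dw/dt = 8·6 + 22·4 = 136 cm²/s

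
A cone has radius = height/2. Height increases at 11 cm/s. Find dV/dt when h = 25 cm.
6875π/4 cm³/s

V = (1/3)π(h/2)²h = πh³/12
dV/dt = πh²/4 · 11
At h = 25: dV/dt = 6875π/4 cm³/s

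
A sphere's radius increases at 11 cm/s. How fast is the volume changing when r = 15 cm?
9900π cm³/s

V = (4/3)πr³
dV/dt = dV/dr · dr/dt = 4πr² · 11
At r = 15: dV/dt = 9900π cm³/s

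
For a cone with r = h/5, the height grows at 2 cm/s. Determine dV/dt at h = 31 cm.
1922π/25 cm³/s

V = (1/3)π(h/5)²h = πh³/75
dV/dt = πh²/25 · 2
At h = 31: dV/dt = 1922π/25 cm³/s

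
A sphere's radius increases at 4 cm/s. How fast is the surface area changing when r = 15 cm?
480π cm²/s

S = 4πr²
dS/dt = dS/dr · dr/dt = 8πr · 4
At r = 15: dS/dt = 480π cm²/s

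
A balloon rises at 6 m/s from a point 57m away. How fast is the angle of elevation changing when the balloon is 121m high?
0.019117 rad/s

tan(θ) = y/57
sec²(θ) · dθ/dt = (1/57) · dy/dt
dθ/dt = cos²(θ)/57 · 6 = 57/(57² + 121²) · 6
dθ/dt = 0.019117 rad/s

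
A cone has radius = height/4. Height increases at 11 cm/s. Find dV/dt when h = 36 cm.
891π cm³/s

V = (1/3)π(h/4)²h = πh³/48
dV/dt = πh²/16 · 11
At h = 36: dV/dt = 891π cm³/s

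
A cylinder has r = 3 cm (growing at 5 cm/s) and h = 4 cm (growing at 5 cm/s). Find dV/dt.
165π cm³/s

V = πr²h
dV/dt = 2πrh·dr/dt + πr²·dh/dt
= 2π(3)(4)(5) + π(3)²(5)
= 165π cm³/s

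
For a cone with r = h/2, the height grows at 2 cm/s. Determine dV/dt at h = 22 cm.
242π cm³/s

V = (1/3)π(h/2)²h = πh³/12
dV/dt = πh²/4 · 2
At h = 22: dV/dt = 242π cm³/s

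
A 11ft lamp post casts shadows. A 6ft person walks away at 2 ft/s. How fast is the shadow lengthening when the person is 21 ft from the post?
12/5 ft/s

By similar triangles: 11/(x+s) = 6/s
Solving: s = 6x/5
ds/dt = 6/5 · dx/dt = 6/5 · 2 = 12/5 ft/s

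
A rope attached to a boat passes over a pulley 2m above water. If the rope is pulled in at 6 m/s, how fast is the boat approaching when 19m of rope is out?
38√357/119 ≈ 6.034 m/s

rope² = x² + 2²
x = √(19² - 2²) = √357
dx/dt = (rope/x) · d(rope)/dt = (19/√357) · (-6) = -38√357/119 m/s
The boat approaches at 38√357/119 ≈ 6.034 m/s.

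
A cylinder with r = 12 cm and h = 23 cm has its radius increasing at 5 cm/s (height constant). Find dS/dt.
470π cm²/s

S = 2πrh + 2πr² (lateral + bases)
dS/dt = (2πh + 4πr)·dr/dt = (2π·23 + 4π·12)·5
= 470π cm²/s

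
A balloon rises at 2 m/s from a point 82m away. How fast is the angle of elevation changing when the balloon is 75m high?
0.01328 rad/s

tan(θ) = y/82
sec²(θ) · dθ/dt = (1/82) · dy/dt
dθ/dt = cos²(θ)/82 · 2 = 82/(82² + 75²) · 2
dθ/dt = 0.01328 rad/s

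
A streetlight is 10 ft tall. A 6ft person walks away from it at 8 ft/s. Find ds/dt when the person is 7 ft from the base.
12 ft/s

By similar triangles: 10/(x+s) = 6/s
Solving: s = 6x/4
ds/dt = 6/4 · dx/dt = 3/2 · 8 = 12 ft/s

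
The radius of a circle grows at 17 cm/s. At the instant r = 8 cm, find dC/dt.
34π cm/s

C = 2πr
dC/dt = 2π · dr/dt = 2π · 17 = 34π cm/s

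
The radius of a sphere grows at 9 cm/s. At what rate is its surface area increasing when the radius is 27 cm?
1944π cm²/s

S = 4πr²
dS/dt = dS/dr · dr/dt = 8πr · 9
At r = 27: dS/dt = 1944π cm²/s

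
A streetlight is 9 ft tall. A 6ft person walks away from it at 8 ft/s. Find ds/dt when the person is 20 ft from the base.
16 ft/s

By similar triangles: 9/(x+s) = 6/s
Solving: s = 6x/3
ds/dt = 6/3 · dx/dt = 2 · 8 = 16 ft/s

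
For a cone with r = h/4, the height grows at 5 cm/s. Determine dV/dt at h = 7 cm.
245π/16 cm³/s

V = (1/3)π(h/4)²h = πh³/48
dV/dt = πh²/16 · 5
At h = 7: dV/dt = 245π/16 cm³/s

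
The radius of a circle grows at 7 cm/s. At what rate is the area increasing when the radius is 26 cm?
364π cm²/s

A = πr²
dA/dt = 2πr · dr/dt = 2π(26)(7) = 364π cm²/s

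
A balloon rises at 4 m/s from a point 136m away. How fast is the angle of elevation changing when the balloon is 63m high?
0.024215 rad/s

tan(θ) = y/136
sec²(θ) · dθ/dt = (1/136) · dy/dt
dθ/dt = cos²(θ)/136 · 4 = 136/(136² + 63²) · 4
dθ/dt = 0.024215 rad/s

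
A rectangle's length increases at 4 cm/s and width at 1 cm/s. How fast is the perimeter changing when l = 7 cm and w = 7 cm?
10 cm/s

P = 2(l + w)
dP/dt = 2(dl/dt + dw/dt) = 2(4 + 1) = 10 cm/s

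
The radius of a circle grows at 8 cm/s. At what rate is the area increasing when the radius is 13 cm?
208π cm²/s

A = πr²
dA/dt = 2πr · dr/dt = 2π(13)(8) = 208π cm²/s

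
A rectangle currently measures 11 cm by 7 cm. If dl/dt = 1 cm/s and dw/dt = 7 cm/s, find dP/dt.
16 cm/s

P = 2(l + w)
dP/dt = 2(dl/dt + dw/dt) = 2(1 + 7) = 16 cm/s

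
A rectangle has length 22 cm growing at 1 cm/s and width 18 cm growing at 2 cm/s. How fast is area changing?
62 cm²/s

A = lw
dA/dt = w·dl/dt + l·dw/dt = 18·1 + 22·2 = 62 cm²/s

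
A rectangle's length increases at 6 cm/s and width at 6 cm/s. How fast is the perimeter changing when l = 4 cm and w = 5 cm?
24 cm/s

P = 2(l + w)
dP/dt = 2(dl/dt + dw/dt) = 2(6 + 6) = 24 cm/s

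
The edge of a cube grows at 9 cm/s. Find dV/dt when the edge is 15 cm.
6075 cm³/s

V = s³
dV/dt = 3s² · ds/dt = 3·15²·9 = 6075 cm³/s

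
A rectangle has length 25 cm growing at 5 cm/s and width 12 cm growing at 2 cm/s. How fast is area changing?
110 cm²/s

A = lw
dA/dt = w·dl/dt + l·dw/dt = 12·5 + 25·2 = 110 cm²/s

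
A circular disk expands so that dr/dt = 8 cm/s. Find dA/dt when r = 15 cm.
240π cm²/s

A = πr²
dA/dt = 2πr · dr/dt = 2π(15)(8) = 240π cm²/s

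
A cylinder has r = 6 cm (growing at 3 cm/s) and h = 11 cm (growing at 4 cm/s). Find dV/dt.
540π cm³/s

V = πr²h
dV/dt = 2πrh·dr/dt + πr²·dh/dt
= 2π(6)(11)(3) + π(6)²(4)
= 540π cm³/s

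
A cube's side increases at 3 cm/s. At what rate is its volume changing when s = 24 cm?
5184 cm³/s

V = s³
dV/dt = 3s² · ds/dt = 3·24²·3 = 5184 cm³/s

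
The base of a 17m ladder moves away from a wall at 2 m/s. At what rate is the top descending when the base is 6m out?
12√253/253 ≈ 0.7544 m/s

x² + y² = 17²
2x·dx/dt + 2y·dy/dt = 0
dy/dt = -x/y · dx/dt = -6/√253 · 2 = -12√253/253 m/s
The top is descending at 12√253/253 ≈ 0.7544 m/s.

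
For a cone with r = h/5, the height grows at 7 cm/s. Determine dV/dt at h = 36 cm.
9072π/25 cm³/s

V = (1/3)π(h/5)²h = πh³/75
dV/dt = πh²/25 · 7
At h = 36: dV/dt = 9072π/25 cm³/s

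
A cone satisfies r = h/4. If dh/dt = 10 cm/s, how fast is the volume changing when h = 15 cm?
1125π/8 cm³/s

V = (1/3)π(h/4)²h = πh³/48
dV/dt = πh²/16 · 10
At h = 15: dV/dt = 1125π/8 cm³/s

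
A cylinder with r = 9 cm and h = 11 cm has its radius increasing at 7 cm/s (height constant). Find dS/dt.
406π cm²/s

S = 2πrh + 2πr² (lateral + bases)
dS/dt = (2πh + 4πr)·dr/dt = (2π·11 + 4π·9)·7
= 406π cm²/s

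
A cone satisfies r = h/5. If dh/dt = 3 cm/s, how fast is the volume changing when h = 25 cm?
75π cm³/s

V = (1/3)π(h/5)²h = πh³/75
dV/dt = πh²/25 · 3
At h = 25: dV/dt = 75π cm³/s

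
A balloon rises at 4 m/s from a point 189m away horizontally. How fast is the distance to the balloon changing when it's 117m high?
26√610/305 ≈ 2.105 m/s

z² = 189² + y²
z = √(189² + 117²) = 9√610
dz/dt = y/z · dy/dt = 117/(9√610) · 4 = 26√610/305 ≈ 2.105 m/s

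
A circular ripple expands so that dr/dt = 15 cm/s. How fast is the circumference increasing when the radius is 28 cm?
30π cm/s

C = 2πr
dC/dt = 2π · dr/dt = 2π · 15 = 30π cm/s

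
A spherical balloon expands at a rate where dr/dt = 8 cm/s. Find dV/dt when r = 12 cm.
4608π cm³/s

V = (4/3)πr³
dV/dt = dV/dr · dr/dt = 4πr² · 8
At r = 12: dV/dt = 4608π cm³/s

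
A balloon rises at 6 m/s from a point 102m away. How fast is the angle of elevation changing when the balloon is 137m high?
0.020978 rad/s

tan(θ) = y/102
sec²(θ) · dθ/dt = (1/102) · dy/dt
dθ/dt = cos²(θ)/102 · 6 = 102/(102² + 137²) · 6
dθ/dt = 0.020978 rad/s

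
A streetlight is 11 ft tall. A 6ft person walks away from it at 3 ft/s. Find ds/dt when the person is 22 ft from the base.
18/5 ft/s

By similar triangles: 11/(x+s) = 6/s
Solving: s = 6x/5
ds/dt = 6/5 · dx/dt = 6/5 · 3 = 18/5 ft/s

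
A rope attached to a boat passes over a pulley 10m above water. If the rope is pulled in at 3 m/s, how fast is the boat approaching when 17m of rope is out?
17√21/21 ≈ 3.71 m/s

rope² = x² + 10²
x = √(17² - 10²) = 3√21
dx/dt = (rope/x) · d(rope)/dt = (17/(3√21)) · (-3) = -17√21/21 m/s
The boat approaches at 17√21/21 ≈ 3.71 m/s.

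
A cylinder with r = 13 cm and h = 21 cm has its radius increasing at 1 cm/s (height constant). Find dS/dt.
94π cm²/s

S = 2πrh + 2πr² (lateral + bases)
dS/dt = (2πh + 4πr)·dr/dt = (2π·21 + 4π·13)·1
= 94π cm²/s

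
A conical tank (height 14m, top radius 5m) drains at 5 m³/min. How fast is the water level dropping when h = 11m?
196/(605π) ≈ 0.1031 m/min

r/h = 5/14, so r = (5/14)h
V = (1/3)πr²h = (1/3)π((5/14)h)²h = (25/588)πh³
dV/dh = (25/196)πh²
dh/dt = (dV/dt)/(dV/dh) = -5/((25/196)π·11²) = -196/(605π) m/min
The level is dropping at 196/(605π) ≈ 0.1031 m/min.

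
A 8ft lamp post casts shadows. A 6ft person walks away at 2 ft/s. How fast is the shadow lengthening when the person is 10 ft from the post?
6 ft/s

By similar triangles: 8/(x+s) = 6/s
Solving: s = 6x/2
ds/dt = 6/2 · dx/dt = 3 · 2 = 6 ft/s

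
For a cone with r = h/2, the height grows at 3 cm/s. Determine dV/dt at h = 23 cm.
1587π/4 cm³/s

V = (1/3)π(h/2)²h = πh³/12
dV/dt = πh²/4 · 3
At h = 23: dV/dt = 1587π/4 cm³/s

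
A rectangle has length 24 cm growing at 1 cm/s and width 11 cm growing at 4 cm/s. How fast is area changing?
107 cm²/s

A = lw
dA/dt = w·dl/dt + l·dw/dt = 11·1 + 24·4 = 107 cm²/s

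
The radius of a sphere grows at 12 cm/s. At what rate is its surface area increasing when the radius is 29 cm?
2784π cm²/s

S = 4πr²
dS/dt = dS/dr · dr/dt = 8πr · 12
At r = 29: dS/dt = 2784π cm²/s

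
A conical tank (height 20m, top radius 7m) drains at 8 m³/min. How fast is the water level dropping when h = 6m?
800/(441π) ≈ 0.5774 m/min

r/h = 7/20, so r = (7/20)h
V = (1/3)πr²h = (1/3)π((7/20)h)²h = (49/1200)πh³
dV/dh = (49/400)πh²
dh/dt = (dV/dt)/(dV/dh) = -8/((49/400)π·6²) = -800/(441π) m/min
The level is dropping at 800/(441π) ≈ 0.5774 m/min.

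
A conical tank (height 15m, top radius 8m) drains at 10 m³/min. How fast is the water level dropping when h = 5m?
45/(32π) ≈ 0.4476 m/min

r/h = 8/15, so r = (8/15)h
V = (1/3)πr²h = (1/3)π((8/15)h)²h = (64/675)πh³
dV/dh = (64/225)πh²
dh/dt = (dV/dt)/(dV/dh) = -10/((64/225)π·5²) = -45/(32π) m/min
The level is dropping at 45/(32π) ≈ 0.4476 m/min.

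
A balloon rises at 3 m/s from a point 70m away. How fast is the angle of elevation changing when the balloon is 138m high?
0.00877 rad/s

tan(θ) = y/70
sec²(θ) · dθ/dt = (1/70) · dy/dt
dθ/dt = cos²(θ)/70 · 3 = 70/(70² + 138²) · 3
dθ/dt = 0.00877 rad/s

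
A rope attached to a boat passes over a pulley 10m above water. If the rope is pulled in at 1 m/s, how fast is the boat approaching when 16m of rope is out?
8√39/39 ≈ 1.281 m/s

rope² = x² + 10²
x = √(16² - 10²) = 2√39
dx/dt = (rope/x) · d(rope)/dt = (16/(2√39)) · (-1) = -8√39/39 m/s
The boat approaches at 8√39/39 ≈ 1.281 m/s.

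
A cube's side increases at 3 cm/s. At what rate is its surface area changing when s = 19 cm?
684 cm²/s

A = 6s²
dA/dt = 12s · ds/dt = 12·19·3 = 684 cm²/s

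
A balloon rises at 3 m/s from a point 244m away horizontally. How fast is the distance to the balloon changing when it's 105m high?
315√70561/70561 ≈ 1.186 m/s

z² = 244² + y²
z = √(244² + 105²) = √70561
dz/dt = y/z · dy/dt = 105/√70561 · 3 = 315√70561/70561 ≈ 1.186 m/s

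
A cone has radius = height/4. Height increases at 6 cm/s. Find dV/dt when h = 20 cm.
150π cm³/s

V = (1/3)π(h/4)²h = πh³/48
dV/dt = πh²/16 · 6
At h = 20: dV/dt = 150π cm³/s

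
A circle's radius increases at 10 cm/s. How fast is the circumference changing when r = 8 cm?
20π cm/s

C = 2πr
dC/dt = 2π · dr/dt = 2π · 10 = 20π cm/s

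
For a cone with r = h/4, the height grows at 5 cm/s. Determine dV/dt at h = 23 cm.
2645π/16 cm³/s

V = (1/3)π(h/4)²h = πh³/48
dV/dt = πh²/16 · 5
At h = 23: dV/dt = 2645π/16 cm³/s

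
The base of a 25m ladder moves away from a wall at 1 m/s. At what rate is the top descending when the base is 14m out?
14√429/429 ≈ 0.6759 m/s

x² + y² = 25²
2x·dx/dt + 2y·dy/dt = 0
dy/dt = -x/y · dx/dt = -14/√429 · 1 = -14√429/429 m/s
The top is descending at 14√429/429 ≈ 0.6759 m/s.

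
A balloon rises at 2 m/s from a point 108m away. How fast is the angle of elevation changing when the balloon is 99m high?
0.010063 rad/s

tan(θ) = y/108
sec²(θ) · dθ/dt = (1/108) · dy/dt
dθ/dt = cos²(θ)/108 · 2 = 108/(108² + 99²) · 2
dθ/dt = 0.010063 rad/s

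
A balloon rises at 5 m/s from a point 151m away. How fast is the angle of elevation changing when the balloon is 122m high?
0.020034 rad/s

tan(θ) = y/151
sec²(θ) · dθ/dt = (1/151) · dy/dt
dθ/dt = cos²(θ)/151 · 5 = 151/(151² + 122²) · 5
dθ/dt = 0.020034 rad/s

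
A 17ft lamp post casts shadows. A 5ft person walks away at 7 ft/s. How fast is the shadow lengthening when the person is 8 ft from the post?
35/12 ft/s

By similar triangles: 17/(x+s) = 5/s
Solving: s = 5x/12
ds/dt = 5/12 · dx/dt = 5/12 · 7 = 35/12 ft/s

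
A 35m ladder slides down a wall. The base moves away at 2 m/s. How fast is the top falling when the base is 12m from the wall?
24√1081/1081 ≈ 0.73 m/s

x² + y² = 35²
2x·dx/dt + 2y·dy/dt = 0
dy/dt = -x/y · dx/dt = -12/√1081 · 2 = -24√1081/1081 m/s
The top is descending at 24√1081/1081 ≈ 0.73 m/s.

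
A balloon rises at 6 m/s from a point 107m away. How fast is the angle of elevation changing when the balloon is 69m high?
0.039605 rad/s

tan(θ) = y/107
sec²(θ) · dθ/dt = (1/107) · dy/dt
dθ/dt = cos²(θ)/107 · 6 = 107/(107² + 69²) · 6
dθ/dt = 0.039605 rad/s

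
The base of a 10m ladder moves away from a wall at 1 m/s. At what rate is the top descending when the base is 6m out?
3/4 = 0.75 m/s

x² + y² = 10²
2x·dx/dt + 2y·dy/dt = 0
dy/dt = -x/y · dx/dt = -6/8 · 1 = -3/4 m/s
The top is descending at 3/4 = 0.75 m/s.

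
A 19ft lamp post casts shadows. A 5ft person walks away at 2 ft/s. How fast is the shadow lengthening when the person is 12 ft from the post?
5/7 ft/s

By similar triangles: 19/(x+s) = 5/s
Solving: s = 5x/14
ds/dt = 5/14 · dx/dt = 5/14 · 2 = 5/7 ft/s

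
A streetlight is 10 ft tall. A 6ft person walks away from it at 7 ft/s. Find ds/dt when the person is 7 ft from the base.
21/2 ft/s

By similar triangles: 10/(x+s) = 6/s
Solving: s = 6x/4
ds/dt = 6/4 · dx/dt = 3/2 · 7 = 21/2 ft/s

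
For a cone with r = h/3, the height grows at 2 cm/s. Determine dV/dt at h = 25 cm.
1250π/9 cm³/s

V = (1/3)π(h/3)²h = πh³/27
dV/dt = πh²/9 · 2
At h = 25: dV/dt = 1250π/9 cm³/s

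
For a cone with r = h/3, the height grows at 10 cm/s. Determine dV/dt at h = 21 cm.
490π cm³/s

V = (1/3)π(h/3)²h = πh³/27
dV/dt = πh²/9 · 10
At h = 21: dV/dt = 490π cm³/s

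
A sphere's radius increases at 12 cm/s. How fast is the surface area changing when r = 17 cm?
1632π cm²/s

S = 4πr²
dS/dt = dS/dr · dr/dt = 8πr · 12
At r = 17: dS/dt = 1632π cm²/s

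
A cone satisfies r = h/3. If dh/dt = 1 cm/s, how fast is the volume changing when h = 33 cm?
121π cm³/s

V = (1/3)π(h/3)²h = πh³/27
dV/dt = πh²/9 · 1
At h = 33: dV/dt = 121π cm³/s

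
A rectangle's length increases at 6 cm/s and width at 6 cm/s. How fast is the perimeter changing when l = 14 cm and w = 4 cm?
24 cm/s

P = 2(l + w)
dP/dt = 2(dl/dt + dw/dt) = 2(6 + 6) = 24 cm/s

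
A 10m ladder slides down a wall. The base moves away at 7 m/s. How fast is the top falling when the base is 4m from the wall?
2√21/3 ≈ 3.055 m/s

x² + y² = 10²
2x·dx/dt + 2y·dy/dt = 0
dy/dt = -x/y · dx/dt = -4/(2√21) · 7 = -2√21/3 m/s
The top is descending at 2√21/3 ≈ 3.055 m/s.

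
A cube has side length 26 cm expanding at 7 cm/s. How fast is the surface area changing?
2184 cm²/s

A = 6s²
dA/dt = 12s · ds/dt = 12·26·7 = 2184 cm²/s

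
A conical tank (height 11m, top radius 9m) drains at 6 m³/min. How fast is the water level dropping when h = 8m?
121/(864π) ≈ 0.04458 m/min

r/h = 9/11, so r = (9/11)h
V = (1/3)πr²h = (1/3)π((9/11)h)²h = (27/121)πh³
dV/dh = (81/121)πh²
dh/dt = (dV/dt)/(dV/dh) = -6/((81/121)π·8²) = -121/(864π) m/min
The level is dropping at 121/(864π) ≈ 0.04458 m/min.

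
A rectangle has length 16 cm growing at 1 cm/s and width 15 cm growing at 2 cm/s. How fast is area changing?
47 cm²/s

A = lw
dA/dt = w·dl/dt + l·dw/dt = 15·1 + 16·2 = 47 cm²/s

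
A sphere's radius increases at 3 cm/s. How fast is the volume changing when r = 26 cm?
8112π cm³/s

V = (4/3)πr³
dV/dt = dV/dr · dr/dt = 4πr² · 3
At r = 26: dV/dt = 8112π cm³/s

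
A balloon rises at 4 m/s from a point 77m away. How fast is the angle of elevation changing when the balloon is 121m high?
0.014973 rad/s

tan(θ) = y/77
sec²(θ) · dθ/dt = (1/77) · dy/dt
dθ/dt = cos²(θ)/77 · 4 = 77/(77² + 121²) · 4
dθ/dt = 0.014973 rad/s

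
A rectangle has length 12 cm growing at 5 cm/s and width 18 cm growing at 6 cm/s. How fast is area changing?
162 cm²/s

A = lw
dA/dt = w·dl/dt + l·dw/dt = 18·5 + 12·6 = 162 cm²/s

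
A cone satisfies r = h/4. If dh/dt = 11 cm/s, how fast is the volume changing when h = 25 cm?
6875π/16 cm³/s

V = (1/3)π(h/4)²h = πh³/48
dV/dt = πh²/16 · 11
At h = 25: dV/dt = 6875π/16 cm³/s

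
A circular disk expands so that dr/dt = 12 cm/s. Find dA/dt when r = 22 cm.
528π cm²/s

A = πr²
dA/dt = 2πr · dr/dt = 2π(22)(12) = 528π cm²/s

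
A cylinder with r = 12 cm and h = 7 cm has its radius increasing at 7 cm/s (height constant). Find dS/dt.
434π cm²/s

S = 2πrh + 2πr² (lateral + bases)
dS/dt = (2πh + 4πr)·dr/dt = (2π·7 + 4π·12)·7
= 434π cm²/s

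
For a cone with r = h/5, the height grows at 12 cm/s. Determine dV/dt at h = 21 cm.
5292π/25 cm³/s

V = (1/3)π(h/5)²h = πh³/75
dV/dt = πh²/25 · 12
At h = 21: dV/dt = 5292π/25 cm³/s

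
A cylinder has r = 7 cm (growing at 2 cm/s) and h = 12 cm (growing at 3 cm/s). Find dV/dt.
483π cm³/s

V = πr²h
dV/dt = 2πrh·dr/dt + πr²·dh/dt
= 2π(7)(12)(2) + π(7)²(3)
= 483π cm³/s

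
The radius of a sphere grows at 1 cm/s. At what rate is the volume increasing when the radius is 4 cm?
64π cm³/s

V = (4/3)πr³
dV/dt = dV/dr · dr/dt = 4πr² · 1
At r = 4: dV/dt = 64π cm³/s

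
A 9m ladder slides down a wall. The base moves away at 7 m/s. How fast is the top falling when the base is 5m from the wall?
5√14/4 ≈ 4.677 m/s

x² + y² = 9²
2x·dx/dt + 2y·dy/dt = 0
dy/dt = -x/y · dx/dt = -5/(2√14) · 7 = -5√14/4 m/s
The top is descending at 5√14/4 ≈ 4.677 m/s.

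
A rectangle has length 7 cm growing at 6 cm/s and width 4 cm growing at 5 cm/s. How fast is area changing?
59 cm²/s

A = lw
dA/dt = w·dl/dt + l·dw/dt = 4·6 + 7·5 = 59 cm²/s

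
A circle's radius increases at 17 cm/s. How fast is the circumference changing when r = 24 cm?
34π cm/s

C = 2πr
dC/dt = 2π · dr/dt = 2π · 17 = 34π cm/s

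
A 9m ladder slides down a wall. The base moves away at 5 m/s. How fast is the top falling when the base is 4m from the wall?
4√65/13 ≈ 2.481 m/s

x² + y² = 9²
2x·dx/dt + 2y·dy/dt = 0
dy/dt = -x/y · dx/dt = -4/√65 · 5 = -4√65/13 m/s
The top is descending at 4√65/13 ≈ 2.481 m/s.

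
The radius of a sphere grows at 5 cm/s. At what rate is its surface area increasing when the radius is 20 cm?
800π cm²/s

S = 4πr²
dS/dt = dS/dr · dr/dt = 8πr · 5
At r = 20: dS/dt = 800π cm²/s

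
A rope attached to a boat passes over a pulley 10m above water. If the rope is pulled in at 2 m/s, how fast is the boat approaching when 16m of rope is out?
16√39/39 ≈ 2.562 m/s

rope² = x² + 10²
x = √(16² - 10²) = 2√39
dx/dt = (rope/x) · d(rope)/dt = (16/(2√39)) · (-2) = -16√39/39 m/s
The boat approaches at 16√39/39 ≈ 2.562 m/s.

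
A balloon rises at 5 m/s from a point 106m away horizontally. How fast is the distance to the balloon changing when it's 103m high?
103√21845/4369 ≈ 3.484 m/s

z² = 106² + y²
z = √(106² + 103²) = √21845
dz/dt = y/z · dy/dt = 103/√21845 · 5 = 103√21845/4369 ≈ 3.484 m/s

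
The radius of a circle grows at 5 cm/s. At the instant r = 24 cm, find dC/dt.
10π cm/s

C = 2πr
dC/dt = 2π · dr/dt = 2π · 5 = 10π cm/s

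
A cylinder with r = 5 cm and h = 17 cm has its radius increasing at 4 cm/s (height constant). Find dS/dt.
216π cm²/s

S = 2πrh + 2πr² (lateral + bases)
dS/dt = (2πh + 4πr)·dr/dt = (2π·17 + 4π·5)·4
= 216π cm²/s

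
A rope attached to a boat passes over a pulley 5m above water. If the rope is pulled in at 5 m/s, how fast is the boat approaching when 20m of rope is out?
4√15/3 ≈ 5.164 m/s

rope² = x² + 5²
x = √(20² - 5²) = 5√15
dx/dt = (rope/x) · d(rope)/dt = (20/(5√15)) · (-5) = -4√15/3 m/s
The boat approaches at 4√15/3 ≈ 5.164 m/s.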